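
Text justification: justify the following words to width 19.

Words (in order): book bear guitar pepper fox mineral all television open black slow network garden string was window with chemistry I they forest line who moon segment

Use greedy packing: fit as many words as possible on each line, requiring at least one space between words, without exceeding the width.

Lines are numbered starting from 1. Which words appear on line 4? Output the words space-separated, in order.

Answer: black slow network

Derivation:
Line 1: ['book', 'bear', 'guitar'] (min_width=16, slack=3)
Line 2: ['pepper', 'fox', 'mineral'] (min_width=18, slack=1)
Line 3: ['all', 'television', 'open'] (min_width=19, slack=0)
Line 4: ['black', 'slow', 'network'] (min_width=18, slack=1)
Line 5: ['garden', 'string', 'was'] (min_width=17, slack=2)
Line 6: ['window', 'with'] (min_width=11, slack=8)
Line 7: ['chemistry', 'I', 'they'] (min_width=16, slack=3)
Line 8: ['forest', 'line', 'who'] (min_width=15, slack=4)
Line 9: ['moon', 'segment'] (min_width=12, slack=7)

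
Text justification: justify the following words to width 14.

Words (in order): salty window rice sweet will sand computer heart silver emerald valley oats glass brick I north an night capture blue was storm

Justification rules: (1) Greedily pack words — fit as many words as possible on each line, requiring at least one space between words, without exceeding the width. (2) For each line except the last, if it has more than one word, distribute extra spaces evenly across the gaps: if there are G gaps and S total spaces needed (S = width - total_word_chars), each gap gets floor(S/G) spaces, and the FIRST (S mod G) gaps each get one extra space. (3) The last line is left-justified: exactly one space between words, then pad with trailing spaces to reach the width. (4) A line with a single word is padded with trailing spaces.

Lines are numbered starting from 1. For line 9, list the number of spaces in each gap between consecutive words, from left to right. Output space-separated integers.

Line 1: ['salty', 'window'] (min_width=12, slack=2)
Line 2: ['rice', 'sweet'] (min_width=10, slack=4)
Line 3: ['will', 'sand'] (min_width=9, slack=5)
Line 4: ['computer', 'heart'] (min_width=14, slack=0)
Line 5: ['silver', 'emerald'] (min_width=14, slack=0)
Line 6: ['valley', 'oats'] (min_width=11, slack=3)
Line 7: ['glass', 'brick', 'I'] (min_width=13, slack=1)
Line 8: ['north', 'an', 'night'] (min_width=14, slack=0)
Line 9: ['capture', 'blue'] (min_width=12, slack=2)
Line 10: ['was', 'storm'] (min_width=9, slack=5)

Answer: 3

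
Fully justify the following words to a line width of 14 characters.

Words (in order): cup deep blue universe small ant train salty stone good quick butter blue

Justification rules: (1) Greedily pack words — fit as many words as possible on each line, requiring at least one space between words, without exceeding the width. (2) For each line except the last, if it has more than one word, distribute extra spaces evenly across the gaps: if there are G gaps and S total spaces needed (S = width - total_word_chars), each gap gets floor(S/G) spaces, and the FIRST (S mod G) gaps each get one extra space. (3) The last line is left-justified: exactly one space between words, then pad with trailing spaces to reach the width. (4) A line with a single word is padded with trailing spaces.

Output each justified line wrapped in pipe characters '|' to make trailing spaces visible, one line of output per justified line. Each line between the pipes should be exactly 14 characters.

Answer: |cup  deep blue|
|universe small|
|ant      train|
|salty    stone|
|good     quick|
|butter blue   |

Derivation:
Line 1: ['cup', 'deep', 'blue'] (min_width=13, slack=1)
Line 2: ['universe', 'small'] (min_width=14, slack=0)
Line 3: ['ant', 'train'] (min_width=9, slack=5)
Line 4: ['salty', 'stone'] (min_width=11, slack=3)
Line 5: ['good', 'quick'] (min_width=10, slack=4)
Line 6: ['butter', 'blue'] (min_width=11, slack=3)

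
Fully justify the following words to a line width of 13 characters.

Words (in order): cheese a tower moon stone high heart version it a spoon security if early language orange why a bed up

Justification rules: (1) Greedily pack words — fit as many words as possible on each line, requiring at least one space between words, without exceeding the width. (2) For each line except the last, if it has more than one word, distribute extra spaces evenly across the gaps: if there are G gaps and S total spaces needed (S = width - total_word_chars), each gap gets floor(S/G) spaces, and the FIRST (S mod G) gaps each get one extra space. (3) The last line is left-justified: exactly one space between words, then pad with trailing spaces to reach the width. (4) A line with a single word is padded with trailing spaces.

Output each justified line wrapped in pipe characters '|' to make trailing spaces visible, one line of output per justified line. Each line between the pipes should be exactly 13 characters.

Answer: |cheese      a|
|tower    moon|
|stone    high|
|heart version|
|it   a  spoon|
|security   if|
|early        |
|language     |
|orange  why a|
|bed up       |

Derivation:
Line 1: ['cheese', 'a'] (min_width=8, slack=5)
Line 2: ['tower', 'moon'] (min_width=10, slack=3)
Line 3: ['stone', 'high'] (min_width=10, slack=3)
Line 4: ['heart', 'version'] (min_width=13, slack=0)
Line 5: ['it', 'a', 'spoon'] (min_width=10, slack=3)
Line 6: ['security', 'if'] (min_width=11, slack=2)
Line 7: ['early'] (min_width=5, slack=8)
Line 8: ['language'] (min_width=8, slack=5)
Line 9: ['orange', 'why', 'a'] (min_width=12, slack=1)
Line 10: ['bed', 'up'] (min_width=6, slack=7)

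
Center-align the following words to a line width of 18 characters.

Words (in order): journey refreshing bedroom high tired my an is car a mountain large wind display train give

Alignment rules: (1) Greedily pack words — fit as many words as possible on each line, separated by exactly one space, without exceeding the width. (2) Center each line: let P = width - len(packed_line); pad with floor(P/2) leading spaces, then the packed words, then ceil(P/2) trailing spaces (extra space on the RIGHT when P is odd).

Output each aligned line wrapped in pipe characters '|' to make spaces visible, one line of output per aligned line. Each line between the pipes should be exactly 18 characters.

Answer: |journey refreshing|
|bedroom high tired|
|  my an is car a  |
|  mountain large  |
|wind display train|
|       give       |

Derivation:
Line 1: ['journey', 'refreshing'] (min_width=18, slack=0)
Line 2: ['bedroom', 'high', 'tired'] (min_width=18, slack=0)
Line 3: ['my', 'an', 'is', 'car', 'a'] (min_width=14, slack=4)
Line 4: ['mountain', 'large'] (min_width=14, slack=4)
Line 5: ['wind', 'display', 'train'] (min_width=18, slack=0)
Line 6: ['give'] (min_width=4, slack=14)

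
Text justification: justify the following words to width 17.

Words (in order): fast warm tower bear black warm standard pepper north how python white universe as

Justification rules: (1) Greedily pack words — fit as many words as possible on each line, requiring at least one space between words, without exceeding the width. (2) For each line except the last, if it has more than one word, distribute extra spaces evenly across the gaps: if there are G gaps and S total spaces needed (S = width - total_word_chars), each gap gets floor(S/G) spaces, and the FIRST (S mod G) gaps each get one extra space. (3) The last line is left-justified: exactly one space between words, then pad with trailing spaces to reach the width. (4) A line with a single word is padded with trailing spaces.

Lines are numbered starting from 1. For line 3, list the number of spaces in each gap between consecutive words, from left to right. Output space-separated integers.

Answer: 3

Derivation:
Line 1: ['fast', 'warm', 'tower'] (min_width=15, slack=2)
Line 2: ['bear', 'black', 'warm'] (min_width=15, slack=2)
Line 3: ['standard', 'pepper'] (min_width=15, slack=2)
Line 4: ['north', 'how', 'python'] (min_width=16, slack=1)
Line 5: ['white', 'universe', 'as'] (min_width=17, slack=0)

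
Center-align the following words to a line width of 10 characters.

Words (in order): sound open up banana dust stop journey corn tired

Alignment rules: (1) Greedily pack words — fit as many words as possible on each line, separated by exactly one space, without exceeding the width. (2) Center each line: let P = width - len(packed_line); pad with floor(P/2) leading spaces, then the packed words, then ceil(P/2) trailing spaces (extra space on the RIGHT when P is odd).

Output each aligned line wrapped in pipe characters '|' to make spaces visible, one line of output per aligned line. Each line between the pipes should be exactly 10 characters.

Line 1: ['sound', 'open'] (min_width=10, slack=0)
Line 2: ['up', 'banana'] (min_width=9, slack=1)
Line 3: ['dust', 'stop'] (min_width=9, slack=1)
Line 4: ['journey'] (min_width=7, slack=3)
Line 5: ['corn', 'tired'] (min_width=10, slack=0)

Answer: |sound open|
|up banana |
|dust stop |
| journey  |
|corn tired|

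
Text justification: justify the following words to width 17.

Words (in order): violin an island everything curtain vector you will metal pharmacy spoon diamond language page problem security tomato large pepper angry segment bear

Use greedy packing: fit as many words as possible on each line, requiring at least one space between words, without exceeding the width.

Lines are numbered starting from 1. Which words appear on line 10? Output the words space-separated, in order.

Line 1: ['violin', 'an', 'island'] (min_width=16, slack=1)
Line 2: ['everything'] (min_width=10, slack=7)
Line 3: ['curtain', 'vector'] (min_width=14, slack=3)
Line 4: ['you', 'will', 'metal'] (min_width=14, slack=3)
Line 5: ['pharmacy', 'spoon'] (min_width=14, slack=3)
Line 6: ['diamond', 'language'] (min_width=16, slack=1)
Line 7: ['page', 'problem'] (min_width=12, slack=5)
Line 8: ['security', 'tomato'] (min_width=15, slack=2)
Line 9: ['large', 'pepper'] (min_width=12, slack=5)
Line 10: ['angry', 'segment'] (min_width=13, slack=4)
Line 11: ['bear'] (min_width=4, slack=13)

Answer: angry segment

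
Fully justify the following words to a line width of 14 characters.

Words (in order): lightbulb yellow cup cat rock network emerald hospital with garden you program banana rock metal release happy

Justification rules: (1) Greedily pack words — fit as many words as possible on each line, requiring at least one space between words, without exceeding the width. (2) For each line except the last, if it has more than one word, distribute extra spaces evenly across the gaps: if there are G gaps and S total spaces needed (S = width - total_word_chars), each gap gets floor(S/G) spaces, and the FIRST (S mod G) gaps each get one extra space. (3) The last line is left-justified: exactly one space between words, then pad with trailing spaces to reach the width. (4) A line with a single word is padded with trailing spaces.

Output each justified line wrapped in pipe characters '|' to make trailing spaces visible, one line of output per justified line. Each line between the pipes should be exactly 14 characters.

Answer: |lightbulb     |
|yellow cup cat|
|rock   network|
|emerald       |
|hospital  with|
|garden     you|
|program banana|
|rock     metal|
|release happy |

Derivation:
Line 1: ['lightbulb'] (min_width=9, slack=5)
Line 2: ['yellow', 'cup', 'cat'] (min_width=14, slack=0)
Line 3: ['rock', 'network'] (min_width=12, slack=2)
Line 4: ['emerald'] (min_width=7, slack=7)
Line 5: ['hospital', 'with'] (min_width=13, slack=1)
Line 6: ['garden', 'you'] (min_width=10, slack=4)
Line 7: ['program', 'banana'] (min_width=14, slack=0)
Line 8: ['rock', 'metal'] (min_width=10, slack=4)
Line 9: ['release', 'happy'] (min_width=13, slack=1)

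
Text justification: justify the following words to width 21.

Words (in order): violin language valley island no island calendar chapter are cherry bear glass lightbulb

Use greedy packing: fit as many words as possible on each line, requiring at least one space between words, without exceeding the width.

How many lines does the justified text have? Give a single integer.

Line 1: ['violin', 'language'] (min_width=15, slack=6)
Line 2: ['valley', 'island', 'no'] (min_width=16, slack=5)
Line 3: ['island', 'calendar'] (min_width=15, slack=6)
Line 4: ['chapter', 'are', 'cherry'] (min_width=18, slack=3)
Line 5: ['bear', 'glass', 'lightbulb'] (min_width=20, slack=1)
Total lines: 5

Answer: 5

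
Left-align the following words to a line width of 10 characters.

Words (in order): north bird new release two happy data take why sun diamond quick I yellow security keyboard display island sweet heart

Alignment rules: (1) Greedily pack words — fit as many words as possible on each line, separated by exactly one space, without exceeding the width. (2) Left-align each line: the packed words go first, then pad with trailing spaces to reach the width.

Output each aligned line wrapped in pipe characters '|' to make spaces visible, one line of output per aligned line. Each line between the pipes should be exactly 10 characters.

Answer: |north bird|
|new       |
|release   |
|two happy |
|data take |
|why sun   |
|diamond   |
|quick I   |
|yellow    |
|security  |
|keyboard  |
|display   |
|island    |
|sweet     |
|heart     |

Derivation:
Line 1: ['north', 'bird'] (min_width=10, slack=0)
Line 2: ['new'] (min_width=3, slack=7)
Line 3: ['release'] (min_width=7, slack=3)
Line 4: ['two', 'happy'] (min_width=9, slack=1)
Line 5: ['data', 'take'] (min_width=9, slack=1)
Line 6: ['why', 'sun'] (min_width=7, slack=3)
Line 7: ['diamond'] (min_width=7, slack=3)
Line 8: ['quick', 'I'] (min_width=7, slack=3)
Line 9: ['yellow'] (min_width=6, slack=4)
Line 10: ['security'] (min_width=8, slack=2)
Line 11: ['keyboard'] (min_width=8, slack=2)
Line 12: ['display'] (min_width=7, slack=3)
Line 13: ['island'] (min_width=6, slack=4)
Line 14: ['sweet'] (min_width=5, slack=5)
Line 15: ['heart'] (min_width=5, slack=5)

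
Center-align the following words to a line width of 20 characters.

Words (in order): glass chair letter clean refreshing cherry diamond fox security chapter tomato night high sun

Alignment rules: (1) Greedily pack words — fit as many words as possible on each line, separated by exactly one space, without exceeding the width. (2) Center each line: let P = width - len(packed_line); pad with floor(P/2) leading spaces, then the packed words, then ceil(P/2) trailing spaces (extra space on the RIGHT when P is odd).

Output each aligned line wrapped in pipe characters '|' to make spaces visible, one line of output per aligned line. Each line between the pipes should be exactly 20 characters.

Line 1: ['glass', 'chair', 'letter'] (min_width=18, slack=2)
Line 2: ['clean', 'refreshing'] (min_width=16, slack=4)
Line 3: ['cherry', 'diamond', 'fox'] (min_width=18, slack=2)
Line 4: ['security', 'chapter'] (min_width=16, slack=4)
Line 5: ['tomato', 'night', 'high'] (min_width=17, slack=3)
Line 6: ['sun'] (min_width=3, slack=17)

Answer: | glass chair letter |
|  clean refreshing  |
| cherry diamond fox |
|  security chapter  |
| tomato night high  |
|        sun         |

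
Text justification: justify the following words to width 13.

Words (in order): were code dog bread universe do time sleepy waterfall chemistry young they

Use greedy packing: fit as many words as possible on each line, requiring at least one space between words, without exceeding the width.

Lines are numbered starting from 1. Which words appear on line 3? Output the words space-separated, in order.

Answer: universe do

Derivation:
Line 1: ['were', 'code', 'dog'] (min_width=13, slack=0)
Line 2: ['bread'] (min_width=5, slack=8)
Line 3: ['universe', 'do'] (min_width=11, slack=2)
Line 4: ['time', 'sleepy'] (min_width=11, slack=2)
Line 5: ['waterfall'] (min_width=9, slack=4)
Line 6: ['chemistry'] (min_width=9, slack=4)
Line 7: ['young', 'they'] (min_width=10, slack=3)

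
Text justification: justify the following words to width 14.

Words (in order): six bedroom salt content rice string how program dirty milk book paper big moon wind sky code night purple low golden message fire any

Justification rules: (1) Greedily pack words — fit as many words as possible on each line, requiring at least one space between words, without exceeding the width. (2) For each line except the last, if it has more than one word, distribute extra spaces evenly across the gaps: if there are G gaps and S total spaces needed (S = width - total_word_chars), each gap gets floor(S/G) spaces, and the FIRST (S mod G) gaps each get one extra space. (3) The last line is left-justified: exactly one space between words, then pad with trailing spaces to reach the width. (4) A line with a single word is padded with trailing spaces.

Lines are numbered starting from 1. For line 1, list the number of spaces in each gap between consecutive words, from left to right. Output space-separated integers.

Line 1: ['six', 'bedroom'] (min_width=11, slack=3)
Line 2: ['salt', 'content'] (min_width=12, slack=2)
Line 3: ['rice', 'string'] (min_width=11, slack=3)
Line 4: ['how', 'program'] (min_width=11, slack=3)
Line 5: ['dirty', 'milk'] (min_width=10, slack=4)
Line 6: ['book', 'paper', 'big'] (min_width=14, slack=0)
Line 7: ['moon', 'wind', 'sky'] (min_width=13, slack=1)
Line 8: ['code', 'night'] (min_width=10, slack=4)
Line 9: ['purple', 'low'] (min_width=10, slack=4)
Line 10: ['golden', 'message'] (min_width=14, slack=0)
Line 11: ['fire', 'any'] (min_width=8, slack=6)

Answer: 4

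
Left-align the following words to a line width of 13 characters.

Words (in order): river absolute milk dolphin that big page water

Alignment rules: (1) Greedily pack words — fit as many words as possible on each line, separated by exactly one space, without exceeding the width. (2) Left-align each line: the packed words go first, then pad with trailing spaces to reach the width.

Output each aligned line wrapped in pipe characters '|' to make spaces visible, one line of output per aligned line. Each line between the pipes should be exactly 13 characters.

Answer: |river        |
|absolute milk|
|dolphin that |
|big page     |
|water        |

Derivation:
Line 1: ['river'] (min_width=5, slack=8)
Line 2: ['absolute', 'milk'] (min_width=13, slack=0)
Line 3: ['dolphin', 'that'] (min_width=12, slack=1)
Line 4: ['big', 'page'] (min_width=8, slack=5)
Line 5: ['water'] (min_width=5, slack=8)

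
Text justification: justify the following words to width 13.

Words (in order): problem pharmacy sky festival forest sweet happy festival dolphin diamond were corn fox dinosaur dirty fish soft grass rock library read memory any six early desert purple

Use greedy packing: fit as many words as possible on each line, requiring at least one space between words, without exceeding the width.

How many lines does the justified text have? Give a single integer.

Line 1: ['problem'] (min_width=7, slack=6)
Line 2: ['pharmacy', 'sky'] (min_width=12, slack=1)
Line 3: ['festival'] (min_width=8, slack=5)
Line 4: ['forest', 'sweet'] (min_width=12, slack=1)
Line 5: ['happy'] (min_width=5, slack=8)
Line 6: ['festival'] (min_width=8, slack=5)
Line 7: ['dolphin'] (min_width=7, slack=6)
Line 8: ['diamond', 'were'] (min_width=12, slack=1)
Line 9: ['corn', 'fox'] (min_width=8, slack=5)
Line 10: ['dinosaur'] (min_width=8, slack=5)
Line 11: ['dirty', 'fish'] (min_width=10, slack=3)
Line 12: ['soft', 'grass'] (min_width=10, slack=3)
Line 13: ['rock', 'library'] (min_width=12, slack=1)
Line 14: ['read', 'memory'] (min_width=11, slack=2)
Line 15: ['any', 'six', 'early'] (min_width=13, slack=0)
Line 16: ['desert', 'purple'] (min_width=13, slack=0)
Total lines: 16

Answer: 16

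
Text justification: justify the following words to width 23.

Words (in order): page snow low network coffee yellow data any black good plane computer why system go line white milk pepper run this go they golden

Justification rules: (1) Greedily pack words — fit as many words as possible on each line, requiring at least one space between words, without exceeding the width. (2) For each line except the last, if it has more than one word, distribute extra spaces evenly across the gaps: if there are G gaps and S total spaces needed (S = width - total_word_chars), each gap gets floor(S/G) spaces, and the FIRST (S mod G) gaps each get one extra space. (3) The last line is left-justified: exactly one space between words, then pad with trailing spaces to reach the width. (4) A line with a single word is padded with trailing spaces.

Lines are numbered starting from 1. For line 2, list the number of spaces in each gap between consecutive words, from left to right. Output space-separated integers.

Answer: 2 1 1

Derivation:
Line 1: ['page', 'snow', 'low', 'network'] (min_width=21, slack=2)
Line 2: ['coffee', 'yellow', 'data', 'any'] (min_width=22, slack=1)
Line 3: ['black', 'good', 'plane'] (min_width=16, slack=7)
Line 4: ['computer', 'why', 'system', 'go'] (min_width=22, slack=1)
Line 5: ['line', 'white', 'milk', 'pepper'] (min_width=22, slack=1)
Line 6: ['run', 'this', 'go', 'they', 'golden'] (min_width=23, slack=0)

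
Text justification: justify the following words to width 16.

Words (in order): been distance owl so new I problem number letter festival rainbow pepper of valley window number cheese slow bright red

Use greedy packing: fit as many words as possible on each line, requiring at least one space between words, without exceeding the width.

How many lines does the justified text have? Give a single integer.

Answer: 8

Derivation:
Line 1: ['been', 'distance'] (min_width=13, slack=3)
Line 2: ['owl', 'so', 'new', 'I'] (min_width=12, slack=4)
Line 3: ['problem', 'number'] (min_width=14, slack=2)
Line 4: ['letter', 'festival'] (min_width=15, slack=1)
Line 5: ['rainbow', 'pepper'] (min_width=14, slack=2)
Line 6: ['of', 'valley', 'window'] (min_width=16, slack=0)
Line 7: ['number', 'cheese'] (min_width=13, slack=3)
Line 8: ['slow', 'bright', 'red'] (min_width=15, slack=1)
Total lines: 8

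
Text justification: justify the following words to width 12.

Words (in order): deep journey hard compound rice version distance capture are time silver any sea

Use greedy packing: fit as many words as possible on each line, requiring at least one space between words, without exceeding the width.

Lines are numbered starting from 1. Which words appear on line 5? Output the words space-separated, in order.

Line 1: ['deep', 'journey'] (min_width=12, slack=0)
Line 2: ['hard'] (min_width=4, slack=8)
Line 3: ['compound'] (min_width=8, slack=4)
Line 4: ['rice', 'version'] (min_width=12, slack=0)
Line 5: ['distance'] (min_width=8, slack=4)
Line 6: ['capture', 'are'] (min_width=11, slack=1)
Line 7: ['time', 'silver'] (min_width=11, slack=1)
Line 8: ['any', 'sea'] (min_width=7, slack=5)

Answer: distance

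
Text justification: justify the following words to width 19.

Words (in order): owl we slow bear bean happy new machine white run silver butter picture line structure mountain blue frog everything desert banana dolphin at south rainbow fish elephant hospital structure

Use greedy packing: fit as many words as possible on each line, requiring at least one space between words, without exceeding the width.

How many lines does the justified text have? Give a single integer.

Line 1: ['owl', 'we', 'slow', 'bear'] (min_width=16, slack=3)
Line 2: ['bean', 'happy', 'new'] (min_width=14, slack=5)
Line 3: ['machine', 'white', 'run'] (min_width=17, slack=2)
Line 4: ['silver', 'butter'] (min_width=13, slack=6)
Line 5: ['picture', 'line'] (min_width=12, slack=7)
Line 6: ['structure', 'mountain'] (min_width=18, slack=1)
Line 7: ['blue', 'frog'] (min_width=9, slack=10)
Line 8: ['everything', 'desert'] (min_width=17, slack=2)
Line 9: ['banana', 'dolphin', 'at'] (min_width=17, slack=2)
Line 10: ['south', 'rainbow', 'fish'] (min_width=18, slack=1)
Line 11: ['elephant', 'hospital'] (min_width=17, slack=2)
Line 12: ['structure'] (min_width=9, slack=10)
Total lines: 12

Answer: 12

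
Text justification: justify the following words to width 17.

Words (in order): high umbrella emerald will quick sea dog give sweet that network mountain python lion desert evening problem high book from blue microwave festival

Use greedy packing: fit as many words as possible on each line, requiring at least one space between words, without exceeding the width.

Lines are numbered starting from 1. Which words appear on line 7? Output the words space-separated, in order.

Line 1: ['high', 'umbrella'] (min_width=13, slack=4)
Line 2: ['emerald', 'will'] (min_width=12, slack=5)
Line 3: ['quick', 'sea', 'dog'] (min_width=13, slack=4)
Line 4: ['give', 'sweet', 'that'] (min_width=15, slack=2)
Line 5: ['network', 'mountain'] (min_width=16, slack=1)
Line 6: ['python', 'lion'] (min_width=11, slack=6)
Line 7: ['desert', 'evening'] (min_width=14, slack=3)
Line 8: ['problem', 'high', 'book'] (min_width=17, slack=0)
Line 9: ['from', 'blue'] (min_width=9, slack=8)
Line 10: ['microwave'] (min_width=9, slack=8)
Line 11: ['festival'] (min_width=8, slack=9)

Answer: desert evening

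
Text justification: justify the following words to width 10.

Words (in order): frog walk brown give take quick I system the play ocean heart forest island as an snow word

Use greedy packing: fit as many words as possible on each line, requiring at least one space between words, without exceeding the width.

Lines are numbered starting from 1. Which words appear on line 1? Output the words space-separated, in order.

Answer: frog walk

Derivation:
Line 1: ['frog', 'walk'] (min_width=9, slack=1)
Line 2: ['brown', 'give'] (min_width=10, slack=0)
Line 3: ['take', 'quick'] (min_width=10, slack=0)
Line 4: ['I', 'system'] (min_width=8, slack=2)
Line 5: ['the', 'play'] (min_width=8, slack=2)
Line 6: ['ocean'] (min_width=5, slack=5)
Line 7: ['heart'] (min_width=5, slack=5)
Line 8: ['forest'] (min_width=6, slack=4)
Line 9: ['island', 'as'] (min_width=9, slack=1)
Line 10: ['an', 'snow'] (min_width=7, slack=3)
Line 11: ['word'] (min_width=4, slack=6)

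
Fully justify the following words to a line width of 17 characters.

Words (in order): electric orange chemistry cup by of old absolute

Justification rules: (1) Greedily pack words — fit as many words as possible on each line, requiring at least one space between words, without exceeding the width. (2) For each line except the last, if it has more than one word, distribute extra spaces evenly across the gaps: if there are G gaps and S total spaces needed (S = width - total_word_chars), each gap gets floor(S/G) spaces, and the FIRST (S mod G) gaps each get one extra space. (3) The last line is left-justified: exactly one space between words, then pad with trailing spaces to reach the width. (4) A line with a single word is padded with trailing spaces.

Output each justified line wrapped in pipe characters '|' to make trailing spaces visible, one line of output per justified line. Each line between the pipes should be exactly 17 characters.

Line 1: ['electric', 'orange'] (min_width=15, slack=2)
Line 2: ['chemistry', 'cup', 'by'] (min_width=16, slack=1)
Line 3: ['of', 'old', 'absolute'] (min_width=15, slack=2)

Answer: |electric   orange|
|chemistry  cup by|
|of old absolute  |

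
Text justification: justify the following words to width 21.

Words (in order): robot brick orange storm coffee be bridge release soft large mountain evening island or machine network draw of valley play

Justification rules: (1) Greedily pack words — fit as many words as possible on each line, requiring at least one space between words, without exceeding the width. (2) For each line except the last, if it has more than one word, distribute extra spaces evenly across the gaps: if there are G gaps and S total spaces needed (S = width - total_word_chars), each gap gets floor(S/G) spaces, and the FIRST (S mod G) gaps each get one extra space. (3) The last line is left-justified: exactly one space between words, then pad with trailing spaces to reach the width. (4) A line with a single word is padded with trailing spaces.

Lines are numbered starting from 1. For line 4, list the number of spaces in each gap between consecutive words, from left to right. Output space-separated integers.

Answer: 8

Derivation:
Line 1: ['robot', 'brick', 'orange'] (min_width=18, slack=3)
Line 2: ['storm', 'coffee', 'be'] (min_width=15, slack=6)
Line 3: ['bridge', 'release', 'soft'] (min_width=19, slack=2)
Line 4: ['large', 'mountain'] (min_width=14, slack=7)
Line 5: ['evening', 'island', 'or'] (min_width=17, slack=4)
Line 6: ['machine', 'network', 'draw'] (min_width=20, slack=1)
Line 7: ['of', 'valley', 'play'] (min_width=14, slack=7)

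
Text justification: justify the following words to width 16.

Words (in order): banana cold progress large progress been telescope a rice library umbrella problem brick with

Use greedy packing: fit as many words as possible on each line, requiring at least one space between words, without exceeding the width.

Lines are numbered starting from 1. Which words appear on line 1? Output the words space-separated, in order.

Answer: banana cold

Derivation:
Line 1: ['banana', 'cold'] (min_width=11, slack=5)
Line 2: ['progress', 'large'] (min_width=14, slack=2)
Line 3: ['progress', 'been'] (min_width=13, slack=3)
Line 4: ['telescope', 'a', 'rice'] (min_width=16, slack=0)
Line 5: ['library', 'umbrella'] (min_width=16, slack=0)
Line 6: ['problem', 'brick'] (min_width=13, slack=3)
Line 7: ['with'] (min_width=4, slack=12)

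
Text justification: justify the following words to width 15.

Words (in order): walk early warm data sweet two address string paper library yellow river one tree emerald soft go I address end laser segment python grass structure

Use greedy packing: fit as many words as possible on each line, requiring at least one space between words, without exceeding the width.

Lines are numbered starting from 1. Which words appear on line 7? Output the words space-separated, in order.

Line 1: ['walk', 'early', 'warm'] (min_width=15, slack=0)
Line 2: ['data', 'sweet', 'two'] (min_width=14, slack=1)
Line 3: ['address', 'string'] (min_width=14, slack=1)
Line 4: ['paper', 'library'] (min_width=13, slack=2)
Line 5: ['yellow', 'river'] (min_width=12, slack=3)
Line 6: ['one', 'tree'] (min_width=8, slack=7)
Line 7: ['emerald', 'soft', 'go'] (min_width=15, slack=0)
Line 8: ['I', 'address', 'end'] (min_width=13, slack=2)
Line 9: ['laser', 'segment'] (min_width=13, slack=2)
Line 10: ['python', 'grass'] (min_width=12, slack=3)
Line 11: ['structure'] (min_width=9, slack=6)

Answer: emerald soft go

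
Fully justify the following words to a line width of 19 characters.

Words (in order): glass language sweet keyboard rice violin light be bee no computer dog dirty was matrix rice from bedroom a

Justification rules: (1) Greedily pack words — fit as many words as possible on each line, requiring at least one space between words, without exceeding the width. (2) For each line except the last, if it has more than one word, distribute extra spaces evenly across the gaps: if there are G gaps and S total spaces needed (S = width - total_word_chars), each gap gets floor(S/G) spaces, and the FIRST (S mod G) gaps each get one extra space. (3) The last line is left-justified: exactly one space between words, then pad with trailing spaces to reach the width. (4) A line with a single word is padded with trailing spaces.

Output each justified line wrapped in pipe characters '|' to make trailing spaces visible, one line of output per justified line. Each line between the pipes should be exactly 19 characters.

Line 1: ['glass', 'language'] (min_width=14, slack=5)
Line 2: ['sweet', 'keyboard', 'rice'] (min_width=19, slack=0)
Line 3: ['violin', 'light', 'be', 'bee'] (min_width=19, slack=0)
Line 4: ['no', 'computer', 'dog'] (min_width=15, slack=4)
Line 5: ['dirty', 'was', 'matrix'] (min_width=16, slack=3)
Line 6: ['rice', 'from', 'bedroom', 'a'] (min_width=19, slack=0)

Answer: |glass      language|
|sweet keyboard rice|
|violin light be bee|
|no   computer   dog|
|dirty   was  matrix|
|rice from bedroom a|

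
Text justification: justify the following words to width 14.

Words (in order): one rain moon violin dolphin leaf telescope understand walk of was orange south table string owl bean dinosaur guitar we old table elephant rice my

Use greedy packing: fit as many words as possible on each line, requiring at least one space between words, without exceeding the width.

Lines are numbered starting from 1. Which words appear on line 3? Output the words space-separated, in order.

Answer: leaf telescope

Derivation:
Line 1: ['one', 'rain', 'moon'] (min_width=13, slack=1)
Line 2: ['violin', 'dolphin'] (min_width=14, slack=0)
Line 3: ['leaf', 'telescope'] (min_width=14, slack=0)
Line 4: ['understand'] (min_width=10, slack=4)
Line 5: ['walk', 'of', 'was'] (min_width=11, slack=3)
Line 6: ['orange', 'south'] (min_width=12, slack=2)
Line 7: ['table', 'string'] (min_width=12, slack=2)
Line 8: ['owl', 'bean'] (min_width=8, slack=6)
Line 9: ['dinosaur'] (min_width=8, slack=6)
Line 10: ['guitar', 'we', 'old'] (min_width=13, slack=1)
Line 11: ['table', 'elephant'] (min_width=14, slack=0)
Line 12: ['rice', 'my'] (min_width=7, slack=7)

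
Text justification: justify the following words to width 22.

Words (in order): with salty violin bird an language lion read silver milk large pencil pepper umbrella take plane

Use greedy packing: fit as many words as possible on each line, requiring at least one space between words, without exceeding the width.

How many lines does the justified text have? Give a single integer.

Answer: 5

Derivation:
Line 1: ['with', 'salty', 'violin', 'bird'] (min_width=22, slack=0)
Line 2: ['an', 'language', 'lion', 'read'] (min_width=21, slack=1)
Line 3: ['silver', 'milk', 'large'] (min_width=17, slack=5)
Line 4: ['pencil', 'pepper', 'umbrella'] (min_width=22, slack=0)
Line 5: ['take', 'plane'] (min_width=10, slack=12)
Total lines: 5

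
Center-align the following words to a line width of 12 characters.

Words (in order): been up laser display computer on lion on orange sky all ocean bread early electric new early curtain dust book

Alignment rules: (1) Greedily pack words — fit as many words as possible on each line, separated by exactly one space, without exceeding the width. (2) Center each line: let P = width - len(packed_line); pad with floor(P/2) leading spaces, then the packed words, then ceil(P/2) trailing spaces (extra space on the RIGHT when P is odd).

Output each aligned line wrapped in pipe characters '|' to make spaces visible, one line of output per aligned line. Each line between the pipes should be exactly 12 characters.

Line 1: ['been', 'up'] (min_width=7, slack=5)
Line 2: ['laser'] (min_width=5, slack=7)
Line 3: ['display'] (min_width=7, slack=5)
Line 4: ['computer', 'on'] (min_width=11, slack=1)
Line 5: ['lion', 'on'] (min_width=7, slack=5)
Line 6: ['orange', 'sky'] (min_width=10, slack=2)
Line 7: ['all', 'ocean'] (min_width=9, slack=3)
Line 8: ['bread', 'early'] (min_width=11, slack=1)
Line 9: ['electric', 'new'] (min_width=12, slack=0)
Line 10: ['early'] (min_width=5, slack=7)
Line 11: ['curtain', 'dust'] (min_width=12, slack=0)
Line 12: ['book'] (min_width=4, slack=8)

Answer: |  been up   |
|   laser    |
|  display   |
|computer on |
|  lion on   |
| orange sky |
| all ocean  |
|bread early |
|electric new|
|   early    |
|curtain dust|
|    book    |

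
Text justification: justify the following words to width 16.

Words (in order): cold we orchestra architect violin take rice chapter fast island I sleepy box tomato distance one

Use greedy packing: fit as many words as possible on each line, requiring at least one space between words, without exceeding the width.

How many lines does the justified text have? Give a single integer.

Answer: 8

Derivation:
Line 1: ['cold', 'we'] (min_width=7, slack=9)
Line 2: ['orchestra'] (min_width=9, slack=7)
Line 3: ['architect', 'violin'] (min_width=16, slack=0)
Line 4: ['take', 'rice'] (min_width=9, slack=7)
Line 5: ['chapter', 'fast'] (min_width=12, slack=4)
Line 6: ['island', 'I', 'sleepy'] (min_width=15, slack=1)
Line 7: ['box', 'tomato'] (min_width=10, slack=6)
Line 8: ['distance', 'one'] (min_width=12, slack=4)
Total lines: 8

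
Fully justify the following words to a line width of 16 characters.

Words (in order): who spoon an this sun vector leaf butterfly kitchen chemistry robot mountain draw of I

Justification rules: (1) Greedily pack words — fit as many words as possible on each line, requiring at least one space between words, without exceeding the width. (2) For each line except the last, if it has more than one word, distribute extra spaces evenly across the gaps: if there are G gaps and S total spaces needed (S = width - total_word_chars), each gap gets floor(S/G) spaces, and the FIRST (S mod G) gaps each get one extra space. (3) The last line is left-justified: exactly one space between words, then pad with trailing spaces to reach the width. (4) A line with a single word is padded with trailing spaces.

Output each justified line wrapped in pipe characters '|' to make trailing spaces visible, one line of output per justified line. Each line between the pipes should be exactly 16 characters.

Line 1: ['who', 'spoon', 'an'] (min_width=12, slack=4)
Line 2: ['this', 'sun', 'vector'] (min_width=15, slack=1)
Line 3: ['leaf', 'butterfly'] (min_width=14, slack=2)
Line 4: ['kitchen'] (min_width=7, slack=9)
Line 5: ['chemistry', 'robot'] (min_width=15, slack=1)
Line 6: ['mountain', 'draw', 'of'] (min_width=16, slack=0)
Line 7: ['I'] (min_width=1, slack=15)

Answer: |who   spoon   an|
|this  sun vector|
|leaf   butterfly|
|kitchen         |
|chemistry  robot|
|mountain draw of|
|I               |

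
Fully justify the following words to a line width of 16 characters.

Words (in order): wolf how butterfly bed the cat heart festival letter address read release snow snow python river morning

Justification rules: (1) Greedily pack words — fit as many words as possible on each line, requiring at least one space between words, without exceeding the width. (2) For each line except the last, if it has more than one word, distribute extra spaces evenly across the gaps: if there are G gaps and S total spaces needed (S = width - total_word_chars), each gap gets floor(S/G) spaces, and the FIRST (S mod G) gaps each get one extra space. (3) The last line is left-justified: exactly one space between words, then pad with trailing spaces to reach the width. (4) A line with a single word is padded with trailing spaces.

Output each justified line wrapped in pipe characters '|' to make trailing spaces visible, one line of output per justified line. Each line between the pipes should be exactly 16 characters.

Answer: |wolf         how|
|butterfly    bed|
|the   cat  heart|
|festival  letter|
|address     read|
|release     snow|
|snow      python|
|river morning   |

Derivation:
Line 1: ['wolf', 'how'] (min_width=8, slack=8)
Line 2: ['butterfly', 'bed'] (min_width=13, slack=3)
Line 3: ['the', 'cat', 'heart'] (min_width=13, slack=3)
Line 4: ['festival', 'letter'] (min_width=15, slack=1)
Line 5: ['address', 'read'] (min_width=12, slack=4)
Line 6: ['release', 'snow'] (min_width=12, slack=4)
Line 7: ['snow', 'python'] (min_width=11, slack=5)
Line 8: ['river', 'morning'] (min_width=13, slack=3)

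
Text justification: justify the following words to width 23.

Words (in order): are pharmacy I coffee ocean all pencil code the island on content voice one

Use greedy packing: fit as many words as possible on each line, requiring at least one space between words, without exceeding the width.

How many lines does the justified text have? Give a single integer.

Answer: 4

Derivation:
Line 1: ['are', 'pharmacy', 'I', 'coffee'] (min_width=21, slack=2)
Line 2: ['ocean', 'all', 'pencil', 'code'] (min_width=21, slack=2)
Line 3: ['the', 'island', 'on', 'content'] (min_width=21, slack=2)
Line 4: ['voice', 'one'] (min_width=9, slack=14)
Total lines: 4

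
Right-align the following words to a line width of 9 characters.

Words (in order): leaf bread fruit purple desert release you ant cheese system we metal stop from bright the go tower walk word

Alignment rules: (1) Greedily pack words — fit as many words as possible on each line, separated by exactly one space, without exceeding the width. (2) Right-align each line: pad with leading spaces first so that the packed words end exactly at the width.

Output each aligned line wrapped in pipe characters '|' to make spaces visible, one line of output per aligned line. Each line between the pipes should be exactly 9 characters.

Answer: |     leaf|
|    bread|
|    fruit|
|   purple|
|   desert|
|  release|
|  you ant|
|   cheese|
|system we|
|    metal|
|stop from|
|   bright|
|   the go|
|    tower|
|walk word|

Derivation:
Line 1: ['leaf'] (min_width=4, slack=5)
Line 2: ['bread'] (min_width=5, slack=4)
Line 3: ['fruit'] (min_width=5, slack=4)
Line 4: ['purple'] (min_width=6, slack=3)
Line 5: ['desert'] (min_width=6, slack=3)
Line 6: ['release'] (min_width=7, slack=2)
Line 7: ['you', 'ant'] (min_width=7, slack=2)
Line 8: ['cheese'] (min_width=6, slack=3)
Line 9: ['system', 'we'] (min_width=9, slack=0)
Line 10: ['metal'] (min_width=5, slack=4)
Line 11: ['stop', 'from'] (min_width=9, slack=0)
Line 12: ['bright'] (min_width=6, slack=3)
Line 13: ['the', 'go'] (min_width=6, slack=3)
Line 14: ['tower'] (min_width=5, slack=4)
Line 15: ['walk', 'word'] (min_width=9, slack=0)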